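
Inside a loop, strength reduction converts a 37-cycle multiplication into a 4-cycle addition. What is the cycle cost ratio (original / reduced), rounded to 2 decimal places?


Ratio = mult_cost / add_cost = 37 / 4 = 9.25

9.25


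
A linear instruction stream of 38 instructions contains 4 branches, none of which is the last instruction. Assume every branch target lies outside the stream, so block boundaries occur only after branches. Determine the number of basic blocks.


With no in-sequence branch targets, the leaders are the first instruction plus the instruction after each branch.
Number of basic blocks = branches + 1
= 4 + 1 = 5

5


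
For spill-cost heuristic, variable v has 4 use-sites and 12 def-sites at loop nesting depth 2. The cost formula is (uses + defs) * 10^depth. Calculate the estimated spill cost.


uses + defs = 4 + 12 = 16
10^2 = 100
Spill cost = 16 * 100 = 1600

1600


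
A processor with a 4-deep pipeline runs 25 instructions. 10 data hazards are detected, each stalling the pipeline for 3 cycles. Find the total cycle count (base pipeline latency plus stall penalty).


Base cycles = 4 + 25 - 1 = 28
Total stalls = 10 * 3 = 30
Total = 28 + 30 = 58

58


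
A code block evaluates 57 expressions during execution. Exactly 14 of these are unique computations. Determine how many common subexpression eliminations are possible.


CSE count = total expressions - unique expressions
= 57 - 14 = 43

43


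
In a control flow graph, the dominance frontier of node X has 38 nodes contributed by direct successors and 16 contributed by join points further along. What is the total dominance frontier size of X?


DF(X) = direct successor contributions + join point contributions
= 38 + 16 = 54

54


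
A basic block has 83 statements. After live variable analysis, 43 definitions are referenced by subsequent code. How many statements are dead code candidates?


Dead code = total statements - live definitions
= 83 - 43 = 40

40


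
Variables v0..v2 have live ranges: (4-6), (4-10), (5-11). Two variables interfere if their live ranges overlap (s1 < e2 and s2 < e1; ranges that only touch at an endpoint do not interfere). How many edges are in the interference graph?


Check all pairs for overlapping intervals.
Two intervals (s1,e1) and (s2,e2) overlap if s1 < e2 and s2 < e1.
v0 (4-6) vs v1..v2: overlaps v1, v2 -> 2
v1 (4-10) vs v2: overlaps v2 -> 1
Total overlapping pairs = 2 + 1 = 3

3


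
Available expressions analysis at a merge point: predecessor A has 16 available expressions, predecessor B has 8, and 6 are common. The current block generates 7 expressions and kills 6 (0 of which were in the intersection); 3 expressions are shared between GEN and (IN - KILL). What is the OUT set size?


IN = intersection of predecessors = 6
IN - KILL = 6 - 0 = 6
|OUT| = |GEN| + |IN - KILL| - |GEN ∩ (IN - KILL)| = 7 + 6 - 3 = 10

10


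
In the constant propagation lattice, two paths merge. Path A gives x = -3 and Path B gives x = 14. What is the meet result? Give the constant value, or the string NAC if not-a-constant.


Meet operation: if both paths give the same constant, result is that constant; if they differ, result is NAC (not-a-constant).
Path A: -3, Path B: 14 -> differ
Result: not-a-constant -> NAC

NAC


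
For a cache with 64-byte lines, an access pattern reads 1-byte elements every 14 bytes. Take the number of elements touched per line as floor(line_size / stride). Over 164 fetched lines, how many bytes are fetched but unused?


Elements per line = floor(64 / 14) = 4
Bytes used per line = 4 * 1 = 4
Wasted per line = 64 - 4 = 60
Total wasted = 60 * 164 = 9840

9840


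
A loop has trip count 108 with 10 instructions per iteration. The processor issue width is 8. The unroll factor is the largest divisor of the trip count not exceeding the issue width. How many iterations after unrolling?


Largest divisor of 108 <= 8 is 6
New iterations = 108 / 6 = 18

18


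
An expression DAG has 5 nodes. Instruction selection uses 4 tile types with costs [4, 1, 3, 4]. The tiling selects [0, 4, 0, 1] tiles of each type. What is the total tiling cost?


Total cost = sum(count_i * cost_i)
= 0*4 + 4*1 + 0*3 + 1*4
= 8

8


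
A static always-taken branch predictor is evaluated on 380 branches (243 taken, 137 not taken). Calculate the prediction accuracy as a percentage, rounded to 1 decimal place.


Predictor: always-taken
Correct predictions = 243
Accuracy = 243 / 380 * 100 = 63.9%

63.9


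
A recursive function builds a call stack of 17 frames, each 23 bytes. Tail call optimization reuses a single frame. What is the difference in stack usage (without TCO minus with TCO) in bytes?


Without TCO: 17 * 23 = 391 bytes
With TCO: reuse 1 frame = 23 bytes
Savings = 391 - 23 = 368

368


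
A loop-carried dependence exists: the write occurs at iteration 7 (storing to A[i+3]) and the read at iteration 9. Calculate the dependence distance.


Distance = read iteration - write iteration
= 9 - 7 = 2

2


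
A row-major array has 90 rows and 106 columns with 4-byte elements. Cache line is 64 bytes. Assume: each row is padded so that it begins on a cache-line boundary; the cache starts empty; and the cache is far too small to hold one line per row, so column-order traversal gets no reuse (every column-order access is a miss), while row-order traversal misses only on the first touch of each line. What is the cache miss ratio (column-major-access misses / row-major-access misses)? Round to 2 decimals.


Each row occupies 106 * 4 = 424 bytes and starts on a line boundary, so it spans ceil(424 / 64) = 7 cache lines.
Row-major traversal misses (one per line touched): 90 * ceil(106 * 4 / 64) = 630
Column-major traversal misses (no reuse, every access misses): 90 * 106 = 9540
Ratio = 9540 / 630 = 15.14

15.14


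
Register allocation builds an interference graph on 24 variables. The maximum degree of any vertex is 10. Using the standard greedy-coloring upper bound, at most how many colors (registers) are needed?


Greedy coloring never needs more than (max_degree + 1) colors: when coloring a vertex, at most max_degree neighbors are already colored.
Upper bound = 10 + 1 = 11

11


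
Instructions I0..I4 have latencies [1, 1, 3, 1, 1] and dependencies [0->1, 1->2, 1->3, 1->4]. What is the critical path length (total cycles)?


Compute longest path through dependency graph: dist(Ik) = max over predecessors of dist + latency(Ik).
dist(I0) = latency 1 = 1
dist(I1) = dist(I0) + 1 = 1 + 1 = 2
dist(I2) = dist(I1) + 3 = 2 + 3 = 5
dist(I3) = dist(I1) + 1 = 2 + 1 = 3
dist(I4) = dist(I1) + 1 = 2 + 1 = 3
Critical path = max dist = 5

5


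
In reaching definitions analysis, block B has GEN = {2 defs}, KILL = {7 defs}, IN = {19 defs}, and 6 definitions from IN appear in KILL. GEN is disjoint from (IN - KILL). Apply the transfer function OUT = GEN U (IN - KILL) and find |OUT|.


IN - KILL: 19 - 6 = 13 surviving definitions
OUT = GEN + surviving = 2 + 13 = 15

15


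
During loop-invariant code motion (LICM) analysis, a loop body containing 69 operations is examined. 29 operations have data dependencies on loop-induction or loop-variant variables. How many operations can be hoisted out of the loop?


Invariant candidates = total - loop-dependent
= 69 - 29 = 40

40


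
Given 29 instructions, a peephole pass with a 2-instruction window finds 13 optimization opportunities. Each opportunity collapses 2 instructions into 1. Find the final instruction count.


Each match removes 1 instructions.
Total removed = 13 * 1 = 13
Remaining = 29 - 13 = 16

16


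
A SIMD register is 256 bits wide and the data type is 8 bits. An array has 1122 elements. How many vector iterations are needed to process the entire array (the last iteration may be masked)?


Width = 256 / 8 = 32 elements per vector op
Iterations = ceil(1122 / 32) = 36

36


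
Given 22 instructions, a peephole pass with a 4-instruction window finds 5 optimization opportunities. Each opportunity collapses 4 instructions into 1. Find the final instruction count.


Each match removes 3 instructions.
Total removed = 5 * 3 = 15
Remaining = 22 - 15 = 7

7


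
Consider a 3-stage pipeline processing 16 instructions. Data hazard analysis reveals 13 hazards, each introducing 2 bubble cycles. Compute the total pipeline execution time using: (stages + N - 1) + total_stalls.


Base cycles = 3 + 16 - 1 = 18
Total stalls = 13 * 2 = 26
Total = 18 + 26 = 44

44


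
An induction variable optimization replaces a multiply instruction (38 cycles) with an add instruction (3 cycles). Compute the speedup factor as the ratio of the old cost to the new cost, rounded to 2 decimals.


Ratio = mult_cost / add_cost = 38 / 3 = 12.67

12.67


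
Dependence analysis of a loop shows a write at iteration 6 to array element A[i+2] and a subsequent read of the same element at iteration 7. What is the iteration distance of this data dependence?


Distance = read iteration - write iteration
= 7 - 6 = 1

1


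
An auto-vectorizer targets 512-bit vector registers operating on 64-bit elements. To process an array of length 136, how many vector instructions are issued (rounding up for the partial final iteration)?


Width = 512 / 64 = 8 elements per vector op
Iterations = ceil(136 / 8) = 17

17


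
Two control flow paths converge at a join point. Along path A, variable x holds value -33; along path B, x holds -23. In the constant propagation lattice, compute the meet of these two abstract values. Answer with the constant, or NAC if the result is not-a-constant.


Meet operation: if both paths give the same constant, result is that constant; if they differ, result is NAC (not-a-constant).
Path A: -33, Path B: -23 -> differ
Result: not-a-constant -> NAC

NAC


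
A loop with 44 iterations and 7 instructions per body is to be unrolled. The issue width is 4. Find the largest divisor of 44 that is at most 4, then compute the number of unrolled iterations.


Largest divisor of 44 <= 4 is 4
New iterations = 44 / 4 = 11

11


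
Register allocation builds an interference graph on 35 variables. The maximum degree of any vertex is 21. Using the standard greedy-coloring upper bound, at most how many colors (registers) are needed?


Greedy coloring never needs more than (max_degree + 1) colors: when coloring a vertex, at most max_degree neighbors are already colored.
Upper bound = 21 + 1 = 22

22


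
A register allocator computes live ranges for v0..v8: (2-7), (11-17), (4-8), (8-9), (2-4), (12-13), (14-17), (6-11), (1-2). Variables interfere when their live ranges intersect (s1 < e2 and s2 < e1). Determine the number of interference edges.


Check all pairs for overlapping intervals.
Two intervals (s1,e1) and (s2,e2) overlap if s1 < e2 and s2 < e1.
v0 (2-7) vs v1..v8: overlaps v2, v4, v7 -> 3
v1 (11-17) vs v2..v8: overlaps v5, v6 -> 2
v2 (4-8) vs v3..v8: overlaps v7 -> 1
v3 (8-9) vs v4..v8: overlaps v7 -> 1
v4 (2-4) vs v5..v8: overlaps none -> 0
v5 (12-13) vs v6..v8: overlaps none -> 0
v6 (14-17) vs v7..v8: overlaps none -> 0
v7 (6-11) vs v8: overlaps none -> 0
Total overlapping pairs = 3 + 2 + 1 + 1 + 0 + 0 + 0 + 0 = 7

7


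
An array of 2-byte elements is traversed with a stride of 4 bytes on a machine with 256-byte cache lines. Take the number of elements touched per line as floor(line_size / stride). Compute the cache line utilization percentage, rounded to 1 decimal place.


Elements per cache line = floor(256 / 4) = 64
Bytes used = 64 * 2 = 128
Utilization = 128 / 256 * 100 = 50.0%

50.0


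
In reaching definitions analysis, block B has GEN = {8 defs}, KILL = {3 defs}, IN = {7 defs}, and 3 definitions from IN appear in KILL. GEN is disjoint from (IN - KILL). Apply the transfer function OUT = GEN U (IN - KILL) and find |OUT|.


IN - KILL: 7 - 3 = 4 surviving definitions
OUT = GEN + surviving = 8 + 4 = 12

12


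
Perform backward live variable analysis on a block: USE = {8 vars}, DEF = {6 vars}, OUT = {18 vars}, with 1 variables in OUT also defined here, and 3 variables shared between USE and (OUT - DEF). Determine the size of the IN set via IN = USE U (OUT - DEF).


OUT - DEF: 18 - 1 = 17
|IN| = |USE| + |OUT - DEF| - |USE ∩ (OUT - DEF)| = 8 + 17 - 3 = 22

22


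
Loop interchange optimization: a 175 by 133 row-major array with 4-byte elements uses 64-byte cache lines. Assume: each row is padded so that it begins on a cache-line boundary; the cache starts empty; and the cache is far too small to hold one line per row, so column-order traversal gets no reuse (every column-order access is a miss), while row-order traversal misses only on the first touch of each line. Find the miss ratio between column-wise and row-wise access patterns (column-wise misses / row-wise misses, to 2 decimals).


Each row occupies 133 * 4 = 532 bytes and starts on a line boundary, so it spans ceil(532 / 64) = 9 cache lines.
Row-major traversal misses (one per line touched): 175 * ceil(133 * 4 / 64) = 1575
Column-major traversal misses (no reuse, every access misses): 175 * 133 = 23275
Ratio = 23275 / 1575 = 14.78

14.78


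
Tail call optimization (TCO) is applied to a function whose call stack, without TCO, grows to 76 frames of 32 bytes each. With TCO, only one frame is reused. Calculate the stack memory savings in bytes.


Without TCO: 76 * 32 = 2432 bytes
With TCO: reuse 1 frame = 32 bytes
Savings = 2432 - 32 = 2400

2400


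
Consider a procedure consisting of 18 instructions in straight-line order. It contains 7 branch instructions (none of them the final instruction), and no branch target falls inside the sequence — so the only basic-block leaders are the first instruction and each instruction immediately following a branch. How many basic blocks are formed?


With no in-sequence branch targets, the leaders are the first instruction plus the instruction after each branch.
Number of basic blocks = branches + 1
= 7 + 1 = 8

8


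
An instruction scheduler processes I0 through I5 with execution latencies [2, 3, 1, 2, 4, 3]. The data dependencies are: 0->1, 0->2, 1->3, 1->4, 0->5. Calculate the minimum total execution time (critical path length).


Compute longest path through dependency graph: dist(Ik) = max over predecessors of dist + latency(Ik).
dist(I0) = latency 2 = 2
dist(I1) = dist(I0) + 3 = 2 + 3 = 5
dist(I2) = dist(I0) + 1 = 2 + 1 = 3
dist(I3) = dist(I1) + 2 = 5 + 2 = 7
dist(I4) = dist(I1) + 4 = 5 + 4 = 9
dist(I5) = dist(I0) + 3 = 2 + 3 = 5
Critical path = max dist = 9

9


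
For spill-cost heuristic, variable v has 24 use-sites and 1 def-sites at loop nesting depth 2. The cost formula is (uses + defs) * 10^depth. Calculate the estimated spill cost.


uses + defs = 24 + 1 = 25
10^2 = 100
Spill cost = 25 * 100 = 2500

2500


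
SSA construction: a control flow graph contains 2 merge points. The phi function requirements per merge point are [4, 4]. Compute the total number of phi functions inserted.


Total phi functions = sum of phi functions at each join node
= 4 + 4 = 8

8


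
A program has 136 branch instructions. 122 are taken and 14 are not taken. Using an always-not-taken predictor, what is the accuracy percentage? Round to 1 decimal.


Predictor: always-not-taken
Correct predictions = 14
Accuracy = 14 / 136 * 100 = 10.3%

10.3


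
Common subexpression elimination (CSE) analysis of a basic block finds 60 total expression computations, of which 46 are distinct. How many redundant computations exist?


CSE count = total expressions - unique expressions
= 60 - 46 = 14

14


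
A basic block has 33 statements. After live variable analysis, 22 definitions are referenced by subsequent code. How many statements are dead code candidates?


Dead code = total statements - live definitions
= 33 - 22 = 11

11


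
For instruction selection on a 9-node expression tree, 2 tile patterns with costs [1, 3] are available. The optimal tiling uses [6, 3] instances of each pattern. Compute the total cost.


Total cost = sum(count_i * cost_i)
= 6*1 + 3*3
= 15

15


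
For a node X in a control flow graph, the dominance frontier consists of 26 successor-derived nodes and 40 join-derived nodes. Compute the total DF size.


DF(X) = direct successor contributions + join point contributions
= 26 + 40 = 66

66


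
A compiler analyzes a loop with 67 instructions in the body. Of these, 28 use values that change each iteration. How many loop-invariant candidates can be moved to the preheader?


Invariant candidates = total - loop-dependent
= 67 - 28 = 39

39


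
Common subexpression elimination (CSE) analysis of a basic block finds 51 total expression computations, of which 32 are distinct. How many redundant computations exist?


CSE count = total expressions - unique expressions
= 51 - 32 = 19

19


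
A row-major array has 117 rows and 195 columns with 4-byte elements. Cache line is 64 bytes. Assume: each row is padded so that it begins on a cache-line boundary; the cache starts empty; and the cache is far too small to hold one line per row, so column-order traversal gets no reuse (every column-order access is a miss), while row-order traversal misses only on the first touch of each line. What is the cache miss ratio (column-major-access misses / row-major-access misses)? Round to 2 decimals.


Each row occupies 195 * 4 = 780 bytes and starts on a line boundary, so it spans ceil(780 / 64) = 13 cache lines.
Row-major traversal misses (one per line touched): 117 * ceil(195 * 4 / 64) = 1521
Column-major traversal misses (no reuse, every access misses): 117 * 195 = 22815
Ratio = 22815 / 1521 = 15.0

15.0


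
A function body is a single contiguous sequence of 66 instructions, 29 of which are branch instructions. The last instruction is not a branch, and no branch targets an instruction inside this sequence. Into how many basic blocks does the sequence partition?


With no in-sequence branch targets, the leaders are the first instruction plus the instruction after each branch.
Number of basic blocks = branches + 1
= 29 + 1 = 30

30


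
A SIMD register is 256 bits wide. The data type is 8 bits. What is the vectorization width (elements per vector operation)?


Width = SIMD bits / data type bits
= 256 / 8 = 32

32


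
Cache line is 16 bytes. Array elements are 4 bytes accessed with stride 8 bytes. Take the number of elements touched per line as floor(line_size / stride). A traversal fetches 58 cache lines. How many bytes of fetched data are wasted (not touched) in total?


Elements per line = floor(16 / 8) = 2
Bytes used per line = 2 * 4 = 8
Wasted per line = 16 - 8 = 8
Total wasted = 8 * 58 = 464

464


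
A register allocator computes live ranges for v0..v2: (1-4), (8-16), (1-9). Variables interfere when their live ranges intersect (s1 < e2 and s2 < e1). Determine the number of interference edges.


Check all pairs for overlapping intervals.
Two intervals (s1,e1) and (s2,e2) overlap if s1 < e2 and s2 < e1.
v0 (1-4) vs v1..v2: overlaps v2 -> 1
v1 (8-16) vs v2: overlaps v2 -> 1
Total overlapping pairs = 1 + 1 = 2

2


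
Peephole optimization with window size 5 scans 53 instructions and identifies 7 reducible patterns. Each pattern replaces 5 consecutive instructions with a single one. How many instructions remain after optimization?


Each match removes 4 instructions.
Total removed = 7 * 4 = 28
Remaining = 53 - 28 = 25

25


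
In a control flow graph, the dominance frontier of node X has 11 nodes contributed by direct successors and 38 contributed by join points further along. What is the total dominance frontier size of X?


DF(X) = direct successor contributions + join point contributions
= 11 + 38 = 49

49


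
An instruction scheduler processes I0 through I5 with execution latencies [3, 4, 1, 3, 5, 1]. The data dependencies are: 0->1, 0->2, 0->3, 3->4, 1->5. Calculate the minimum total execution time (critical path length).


Compute longest path through dependency graph: dist(Ik) = max over predecessors of dist + latency(Ik).
dist(I0) = latency 3 = 3
dist(I1) = dist(I0) + 4 = 3 + 4 = 7
dist(I2) = dist(I0) + 1 = 3 + 1 = 4
dist(I3) = dist(I0) + 3 = 3 + 3 = 6
dist(I4) = dist(I3) + 5 = 6 + 5 = 11
dist(I5) = dist(I1) + 1 = 7 + 1 = 8
Critical path = max dist = 11

11


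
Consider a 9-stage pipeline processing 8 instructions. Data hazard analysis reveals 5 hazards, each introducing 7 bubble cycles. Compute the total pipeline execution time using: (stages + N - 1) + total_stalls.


Base cycles = 9 + 8 - 1 = 16
Total stalls = 5 * 7 = 35
Total = 16 + 35 = 51

51


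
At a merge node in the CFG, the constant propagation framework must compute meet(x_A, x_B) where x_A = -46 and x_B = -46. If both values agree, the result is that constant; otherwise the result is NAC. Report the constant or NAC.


Meet operation: if both paths give the same constant, result is that constant; if they differ, result is NAC (not-a-constant).
Path A: -46, Path B: -46 -> equal
Result: constant -> -46

-46


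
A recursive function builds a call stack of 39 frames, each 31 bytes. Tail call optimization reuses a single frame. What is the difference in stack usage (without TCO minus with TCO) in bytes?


Without TCO: 39 * 31 = 1209 bytes
With TCO: reuse 1 frame = 31 bytes
Savings = 1209 - 31 = 1178

1178


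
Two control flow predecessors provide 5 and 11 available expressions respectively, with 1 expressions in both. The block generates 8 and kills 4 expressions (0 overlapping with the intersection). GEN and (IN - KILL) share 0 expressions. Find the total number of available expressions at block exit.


IN = intersection of predecessors = 1
IN - KILL = 1 - 0 = 1
|OUT| = |GEN| + |IN - KILL| - |GEN ∩ (IN - KILL)| = 8 + 1 - 0 = 9

9


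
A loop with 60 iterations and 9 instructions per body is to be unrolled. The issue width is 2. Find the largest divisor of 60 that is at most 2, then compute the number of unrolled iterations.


Largest divisor of 60 <= 2 is 2
New iterations = 60 / 2 = 30

30


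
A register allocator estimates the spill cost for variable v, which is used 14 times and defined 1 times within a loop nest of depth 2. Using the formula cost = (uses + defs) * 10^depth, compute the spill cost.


uses + defs = 14 + 1 = 15
10^2 = 100
Spill cost = 15 * 100 = 1500

1500


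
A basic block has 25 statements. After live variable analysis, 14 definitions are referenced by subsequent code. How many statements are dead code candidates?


Dead code = total statements - live definitions
= 25 - 14 = 11

11


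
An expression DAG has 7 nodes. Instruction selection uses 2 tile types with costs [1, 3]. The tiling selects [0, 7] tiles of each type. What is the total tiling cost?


Total cost = sum(count_i * cost_i)
= 0*1 + 7*3
= 21

21


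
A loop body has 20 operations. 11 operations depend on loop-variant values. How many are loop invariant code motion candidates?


Invariant candidates = total - loop-dependent
= 20 - 11 = 9

9


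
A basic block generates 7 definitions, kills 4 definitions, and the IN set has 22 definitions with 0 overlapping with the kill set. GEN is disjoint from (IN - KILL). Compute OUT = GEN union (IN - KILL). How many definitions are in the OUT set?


IN - KILL: 22 - 0 = 22 surviving definitions
OUT = GEN + surviving = 7 + 22 = 29

29


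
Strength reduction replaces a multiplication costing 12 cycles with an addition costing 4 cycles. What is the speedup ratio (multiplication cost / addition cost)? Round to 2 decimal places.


Ratio = mult_cost / add_cost = 12 / 4 = 3.0

3.0


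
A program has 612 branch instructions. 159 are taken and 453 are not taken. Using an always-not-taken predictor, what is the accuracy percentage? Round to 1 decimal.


Predictor: always-not-taken
Correct predictions = 453
Accuracy = 453 / 612 * 100 = 74.0%

74.0


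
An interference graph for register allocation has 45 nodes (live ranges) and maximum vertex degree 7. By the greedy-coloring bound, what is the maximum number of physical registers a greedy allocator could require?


Greedy coloring never needs more than (max_degree + 1) colors: when coloring a vertex, at most max_degree neighbors are already colored.
Upper bound = 7 + 1 = 8

8


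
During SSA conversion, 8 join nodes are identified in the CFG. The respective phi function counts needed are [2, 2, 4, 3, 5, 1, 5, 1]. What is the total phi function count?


Total phi functions = sum of phi functions at each join node
= 2 + 2 + 4 + 3 + 5 + 1 + 5 + 1 = 23

23


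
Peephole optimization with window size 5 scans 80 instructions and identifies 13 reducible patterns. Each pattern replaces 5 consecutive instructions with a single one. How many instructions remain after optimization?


Each match removes 4 instructions.
Total removed = 13 * 4 = 52
Remaining = 80 - 52 = 28

28


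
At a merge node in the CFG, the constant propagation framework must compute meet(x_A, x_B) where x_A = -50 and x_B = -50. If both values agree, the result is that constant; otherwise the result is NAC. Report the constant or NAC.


Meet operation: if both paths give the same constant, result is that constant; if they differ, result is NAC (not-a-constant).
Path A: -50, Path B: -50 -> equal
Result: constant -> -50

-50


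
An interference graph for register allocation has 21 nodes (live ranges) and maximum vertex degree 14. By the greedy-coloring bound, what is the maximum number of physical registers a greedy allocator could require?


Greedy coloring never needs more than (max_degree + 1) colors: when coloring a vertex, at most max_degree neighbors are already colored.
Upper bound = 14 + 1 = 15

15


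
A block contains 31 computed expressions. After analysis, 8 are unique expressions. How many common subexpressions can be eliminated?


CSE count = total expressions - unique expressions
= 31 - 8 = 23

23


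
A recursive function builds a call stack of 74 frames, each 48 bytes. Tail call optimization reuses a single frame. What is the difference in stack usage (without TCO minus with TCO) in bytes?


Without TCO: 74 * 48 = 3552 bytes
With TCO: reuse 1 frame = 48 bytes
Savings = 3552 - 48 = 3504

3504


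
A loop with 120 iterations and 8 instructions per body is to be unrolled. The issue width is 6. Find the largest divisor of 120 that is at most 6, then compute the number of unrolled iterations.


Largest divisor of 120 <= 6 is 6
New iterations = 120 / 6 = 20

20


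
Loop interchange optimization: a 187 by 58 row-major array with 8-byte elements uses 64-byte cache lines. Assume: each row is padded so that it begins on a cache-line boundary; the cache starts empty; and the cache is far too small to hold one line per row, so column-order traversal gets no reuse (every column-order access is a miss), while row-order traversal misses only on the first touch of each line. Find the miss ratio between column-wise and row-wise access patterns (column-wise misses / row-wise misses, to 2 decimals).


Each row occupies 58 * 8 = 464 bytes and starts on a line boundary, so it spans ceil(464 / 64) = 8 cache lines.
Row-major traversal misses (one per line touched): 187 * ceil(58 * 8 / 64) = 1496
Column-major traversal misses (no reuse, every access misses): 187 * 58 = 10846
Ratio = 10846 / 1496 = 7.25

7.25


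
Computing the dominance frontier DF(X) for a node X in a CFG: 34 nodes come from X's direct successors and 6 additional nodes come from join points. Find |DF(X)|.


DF(X) = direct successor contributions + join point contributions
= 34 + 6 = 40

40


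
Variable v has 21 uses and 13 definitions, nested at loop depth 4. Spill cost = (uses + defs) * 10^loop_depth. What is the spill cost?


uses + defs = 21 + 13 = 34
10^4 = 10000
Spill cost = 34 * 10000 = 340000

340000


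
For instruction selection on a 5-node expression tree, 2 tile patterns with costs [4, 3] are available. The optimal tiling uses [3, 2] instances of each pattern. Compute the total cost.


Total cost = sum(count_i * cost_i)
= 3*4 + 2*3
= 18

18


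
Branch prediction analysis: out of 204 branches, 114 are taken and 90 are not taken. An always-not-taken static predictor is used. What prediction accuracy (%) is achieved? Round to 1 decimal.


Predictor: always-not-taken
Correct predictions = 90
Accuracy = 90 / 204 * 100 = 44.1%

44.1


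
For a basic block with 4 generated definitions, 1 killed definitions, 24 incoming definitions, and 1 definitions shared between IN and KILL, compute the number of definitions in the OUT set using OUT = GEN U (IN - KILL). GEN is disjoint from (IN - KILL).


IN - KILL: 24 - 1 = 23 surviving definitions
OUT = GEN + surviving = 4 + 23 = 27

27


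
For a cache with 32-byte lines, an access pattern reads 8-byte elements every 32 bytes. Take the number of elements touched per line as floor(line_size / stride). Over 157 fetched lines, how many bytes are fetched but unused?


Elements per line = floor(32 / 32) = 1
Bytes used per line = 1 * 8 = 8
Wasted per line = 32 - 8 = 24
Total wasted = 24 * 157 = 3768

3768


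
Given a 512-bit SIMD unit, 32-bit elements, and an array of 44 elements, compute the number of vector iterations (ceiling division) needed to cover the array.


Width = 512 / 32 = 16 elements per vector op
Iterations = ceil(44 / 16) = 3

3


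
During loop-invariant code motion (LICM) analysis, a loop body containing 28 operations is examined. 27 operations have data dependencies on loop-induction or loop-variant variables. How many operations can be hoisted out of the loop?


Invariant candidates = total - loop-dependent
= 28 - 27 = 1

1


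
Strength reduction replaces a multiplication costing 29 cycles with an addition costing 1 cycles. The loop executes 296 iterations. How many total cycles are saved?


Per-iteration saving = 29 - 1 = 28
Total saved = 296 * 28 = 8288

8288


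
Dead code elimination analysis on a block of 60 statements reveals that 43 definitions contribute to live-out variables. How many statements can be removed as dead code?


Dead code = total statements - live definitions
= 60 - 43 = 17

17


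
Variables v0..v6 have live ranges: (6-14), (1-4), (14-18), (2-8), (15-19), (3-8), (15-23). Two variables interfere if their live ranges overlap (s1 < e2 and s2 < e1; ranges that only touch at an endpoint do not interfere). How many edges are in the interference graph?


Check all pairs for overlapping intervals.
Two intervals (s1,e1) and (s2,e2) overlap if s1 < e2 and s2 < e1.
v0 (6-14) vs v1..v6: overlaps v3, v5 -> 2
v1 (1-4) vs v2..v6: overlaps v3, v5 -> 2
v2 (14-18) vs v3..v6: overlaps v4, v6 -> 2
v3 (2-8) vs v4..v6: overlaps v5 -> 1
v4 (15-19) vs v5..v6: overlaps v6 -> 1
v5 (3-8) vs v6: overlaps none -> 0
Total overlapping pairs = 2 + 2 + 2 + 1 + 1 + 0 = 8

8


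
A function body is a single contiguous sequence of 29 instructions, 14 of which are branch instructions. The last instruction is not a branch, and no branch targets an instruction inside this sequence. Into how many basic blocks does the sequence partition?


With no in-sequence branch targets, the leaders are the first instruction plus the instruction after each branch.
Number of basic blocks = branches + 1
= 14 + 1 = 15

15


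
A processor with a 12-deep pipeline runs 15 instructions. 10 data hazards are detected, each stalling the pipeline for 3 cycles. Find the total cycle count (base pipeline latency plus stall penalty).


Base cycles = 12 + 15 - 1 = 26
Total stalls = 10 * 3 = 30
Total = 26 + 30 = 56

56


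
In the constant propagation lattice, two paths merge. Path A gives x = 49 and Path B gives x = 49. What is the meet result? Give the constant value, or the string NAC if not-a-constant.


Meet operation: if both paths give the same constant, result is that constant; if they differ, result is NAC (not-a-constant).
Path A: 49, Path B: 49 -> equal
Result: constant -> 49

49


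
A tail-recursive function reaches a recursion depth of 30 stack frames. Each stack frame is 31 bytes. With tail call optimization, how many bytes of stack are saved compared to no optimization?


Without TCO: 30 * 31 = 930 bytes
With TCO: reuse 1 frame = 31 bytes
Savings = 930 - 31 = 899

899


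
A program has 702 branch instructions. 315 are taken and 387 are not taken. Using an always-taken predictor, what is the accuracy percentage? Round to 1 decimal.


Predictor: always-taken
Correct predictions = 315
Accuracy = 315 / 702 * 100 = 44.9%

44.9


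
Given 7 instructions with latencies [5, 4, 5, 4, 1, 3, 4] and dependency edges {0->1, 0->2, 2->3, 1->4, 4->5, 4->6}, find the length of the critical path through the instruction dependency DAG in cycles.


Compute longest path through dependency graph: dist(Ik) = max over predecessors of dist + latency(Ik).
dist(I0) = latency 5 = 5
dist(I1) = dist(I0) + 4 = 5 + 4 = 9
dist(I2) = dist(I0) + 5 = 5 + 5 = 10
dist(I3) = dist(I2) + 4 = 10 + 4 = 14
dist(I4) = dist(I1) + 1 = 9 + 1 = 10
dist(I5) = dist(I4) + 3 = 10 + 3 = 13
dist(I6) = dist(I4) + 4 = 10 + 4 = 14
Critical path = max dist = 14

14


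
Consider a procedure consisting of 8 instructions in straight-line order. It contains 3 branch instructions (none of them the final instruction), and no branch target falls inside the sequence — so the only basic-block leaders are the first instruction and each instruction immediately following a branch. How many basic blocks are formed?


With no in-sequence branch targets, the leaders are the first instruction plus the instruction after each branch.
Number of basic blocks = branches + 1
= 3 + 1 = 4

4


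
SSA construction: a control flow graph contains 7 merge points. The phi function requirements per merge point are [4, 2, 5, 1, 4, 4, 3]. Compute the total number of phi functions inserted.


Total phi functions = sum of phi functions at each join node
= 4 + 2 + 5 + 1 + 4 + 4 + 3 = 23

23


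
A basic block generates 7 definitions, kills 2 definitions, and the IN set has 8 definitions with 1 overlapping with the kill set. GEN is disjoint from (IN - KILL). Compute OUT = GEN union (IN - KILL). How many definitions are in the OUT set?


IN - KILL: 8 - 1 = 7 surviving definitions
OUT = GEN + surviving = 7 + 7 = 14

14


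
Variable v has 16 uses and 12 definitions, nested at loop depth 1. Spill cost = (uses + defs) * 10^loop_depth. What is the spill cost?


uses + defs = 16 + 12 = 28
10^1 = 10
Spill cost = 28 * 10 = 280

280


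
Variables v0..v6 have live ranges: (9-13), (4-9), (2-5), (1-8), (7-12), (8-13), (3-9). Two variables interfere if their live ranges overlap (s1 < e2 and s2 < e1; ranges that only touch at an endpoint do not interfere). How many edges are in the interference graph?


Check all pairs for overlapping intervals.
Two intervals (s1,e1) and (s2,e2) overlap if s1 < e2 and s2 < e1.
v0 (9-13) vs v1..v6: overlaps v4, v5 -> 2
v1 (4-9) vs v2..v6: overlaps v2, v3, v4, v5, v6 -> 5
v2 (2-5) vs v3..v6: overlaps v3, v6 -> 2
v3 (1-8) vs v4..v6: overlaps v4, v6 -> 2
v4 (7-12) vs v5..v6: overlaps v5, v6 -> 2
v5 (8-13) vs v6: overlaps v6 -> 1
Total overlapping pairs = 2 + 5 + 2 + 2 + 2 + 1 = 14

14


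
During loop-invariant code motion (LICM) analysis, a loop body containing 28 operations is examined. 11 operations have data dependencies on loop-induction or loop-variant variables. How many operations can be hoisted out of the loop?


Invariant candidates = total - loop-dependent
= 28 - 11 = 17

17


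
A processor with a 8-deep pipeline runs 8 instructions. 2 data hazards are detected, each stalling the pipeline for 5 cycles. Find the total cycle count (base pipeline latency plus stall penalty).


Base cycles = 8 + 8 - 1 = 15
Total stalls = 2 * 5 = 10
Total = 15 + 10 = 25

25


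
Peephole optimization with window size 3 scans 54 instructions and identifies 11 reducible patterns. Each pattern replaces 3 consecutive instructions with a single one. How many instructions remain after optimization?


Each match removes 2 instructions.
Total removed = 11 * 2 = 22
Remaining = 54 - 22 = 32

32


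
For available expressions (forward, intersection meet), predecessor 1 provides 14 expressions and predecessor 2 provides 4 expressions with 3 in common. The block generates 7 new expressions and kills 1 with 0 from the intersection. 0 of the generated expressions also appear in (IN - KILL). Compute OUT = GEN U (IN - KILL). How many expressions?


IN = intersection of predecessors = 3
IN - KILL = 3 - 0 = 3
|OUT| = |GEN| + |IN - KILL| - |GEN ∩ (IN - KILL)| = 7 + 3 - 0 = 10

10


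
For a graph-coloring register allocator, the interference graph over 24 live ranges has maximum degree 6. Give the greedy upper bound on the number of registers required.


Greedy coloring never needs more than (max_degree + 1) colors: when coloring a vertex, at most max_degree neighbors are already colored.
Upper bound = 6 + 1 = 7

7


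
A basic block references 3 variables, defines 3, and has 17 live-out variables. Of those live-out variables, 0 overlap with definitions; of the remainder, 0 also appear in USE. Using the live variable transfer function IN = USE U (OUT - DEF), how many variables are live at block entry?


OUT - DEF: 17 - 0 = 17
|IN| = |USE| + |OUT - DEF| - |USE ∩ (OUT - DEF)| = 3 + 17 - 0 = 20

20


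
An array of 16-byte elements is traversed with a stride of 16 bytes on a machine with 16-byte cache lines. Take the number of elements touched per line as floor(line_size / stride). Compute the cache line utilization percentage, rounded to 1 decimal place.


Elements per cache line = floor(16 / 16) = 1
Bytes used = 1 * 16 = 16
Utilization = 16 / 16 * 100 = 100.0%

100.0


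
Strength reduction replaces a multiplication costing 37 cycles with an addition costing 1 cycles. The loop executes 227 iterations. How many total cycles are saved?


Per-iteration saving = 37 - 1 = 36
Total saved = 227 * 36 = 8172

8172


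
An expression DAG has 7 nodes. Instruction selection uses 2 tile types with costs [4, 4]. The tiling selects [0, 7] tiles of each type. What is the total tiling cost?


Total cost = sum(count_i * cost_i)
= 0*4 + 7*4
= 28

28


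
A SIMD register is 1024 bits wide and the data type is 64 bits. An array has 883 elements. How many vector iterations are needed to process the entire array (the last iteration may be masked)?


Width = 1024 / 64 = 16 elements per vector op
Iterations = ceil(883 / 16) = 56

56


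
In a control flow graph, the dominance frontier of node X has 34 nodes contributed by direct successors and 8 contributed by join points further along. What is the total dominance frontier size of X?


DF(X) = direct successor contributions + join point contributions
= 34 + 8 = 42

42


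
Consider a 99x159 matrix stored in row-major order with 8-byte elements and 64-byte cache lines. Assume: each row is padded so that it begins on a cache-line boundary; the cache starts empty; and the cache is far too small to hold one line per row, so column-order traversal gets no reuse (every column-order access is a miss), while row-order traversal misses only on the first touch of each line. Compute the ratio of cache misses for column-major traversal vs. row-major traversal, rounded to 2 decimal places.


Each row occupies 159 * 8 = 1272 bytes and starts on a line boundary, so it spans ceil(1272 / 64) = 20 cache lines.
Row-major traversal misses (one per line touched): 99 * ceil(159 * 8 / 64) = 1980
Column-major traversal misses (no reuse, every access misses): 99 * 159 = 15741
Ratio = 15741 / 1980 = 7.95

7.95


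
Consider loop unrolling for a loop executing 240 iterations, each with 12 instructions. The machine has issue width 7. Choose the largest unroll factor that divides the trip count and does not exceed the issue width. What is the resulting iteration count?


Largest divisor of 240 <= 7 is 6
New iterations = 240 / 6 = 40

40
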